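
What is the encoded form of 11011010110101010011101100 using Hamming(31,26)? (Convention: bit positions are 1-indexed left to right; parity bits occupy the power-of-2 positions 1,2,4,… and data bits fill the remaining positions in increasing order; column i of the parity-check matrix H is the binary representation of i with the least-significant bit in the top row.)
Codeword c = d · G (mod 2), d = 11011010110101010011101100:
  c[0] = d·G[:,0] = (11011010110101010011101100)·(11011010101101010101010101) mod 2 = 1+1+0+1+1+0+1+0+1+0+0+1+0+1+0+1+0+0+0+1+0+0+0+1+0+0 mod 2 = 1
  c[1] = d·G[:,1] = (11011010110101010011101100)·(10110110011011001100110011) mod 2 = 1+0+0+1+0+0+1+0+0+1+0+0+0+1+0+0+0+0+0+0+1+0+0+0+0+0 mod 2 = 0
  c[2] = d·G[:,2] = (11011010110101010011101100)·(10000000000000000000000000) mod 2 = 1+0+0+0+0+0+0+0+0+0+0+0+0+0+0+0+0+0+0+0+0+0+0+0+0+0 mod 2 = 1
  c[3] = d·G[:,3] = (11011010110101010011101100)·(01110001111000111100001111) mod 2 = 0+1+0+1+0+0+0+0+1+1+0+0+0+0+0+1+0+0+0+0+0+0+1+1+0+0 mod 2 = 1
  c[4] = d·G[:,4] = (11011010110101010011101100)·(01000000000000000000000000) mod 2 = 0+1+0+0+0+0+0+0+0+0+0+0+0+0+0+0+0+0+0+0+0+0+0+0+0+0 mod 2 = 1
  c[5] = d·G[:,5] = (11011010110101010011101100)·(00100000000000000000000000) mod 2 = 0+0+0+0+0+0+0+0+0+0+0+0+0+0+0+0+0+0+0+0+0+0+0+0+0+0 mod 2 = 0
  c[6] = d·G[:,6] = (11011010110101010011101100)·(00010000000000000000000000) mod 2 = 0+0+0+1+0+0+0+0+0+0+0+0+0+0+0+0+0+0+0+0+0+0+0+0+0+0 mod 2 = 1
  c[7] = d·G[:,7] = (11011010110101010011101100)·(00001111111000000011111111) mod 2 = 0+0+0+0+1+0+1+0+1+1+0+0+0+0+0+0+0+0+1+1+1+0+1+1+0+0 mod 2 = 1
  c[8] = d·G[:,8] = (11011010110101010011101100)·(00001000000000000000000000) mod 2 = 0+0+0+0+1+0+0+0+0+0+0+0+0+0+0+0+0+0+0+0+0+0+0+0+0+0 mod 2 = 1
  c[9] = d·G[:,9] = (11011010110101010011101100)·(00000100000000000000000000) mod 2 = 0+0+0+0+0+0+0+0+0+0+0+0+0+0+0+0+0+0+0+0+0+0+0+0+0+0 mod 2 = 0
  c[10] = d·G[:,10] = (11011010110101010011101100)·(00000010000000000000000000) mod 2 = 0+0+0+0+0+0+1+0+0+0+0+0+0+0+0+0+0+0+0+0+0+0+0+0+0+0 mod 2 = 1
  c[11] = d·G[:,11] = (11011010110101010011101100)·(00000001000000000000000000) mod 2 = 0+0+0+0+0+0+0+0+0+0+0+0+0+0+0+0+0+0+0+0+0+0+0+0+0+0 mod 2 = 0
  c[12] = d·G[:,12] = (11011010110101010011101100)·(00000000100000000000000000) mod 2 = 0+0+0+0+0+0+0+0+1+0+0+0+0+0+0+0+0+0+0+0+0+0+0+0+0+0 mod 2 = 1
  c[13] = d·G[:,13] = (11011010110101010011101100)·(00000000010000000000000000) mod 2 = 0+0+0+0+0+0+0+0+0+1+0+0+0+0+0+0+0+0+0+0+0+0+0+0+0+0 mod 2 = 1
  c[14] = d·G[:,14] = (11011010110101010011101100)·(00000000001000000000000000) mod 2 = 0+0+0+0+0+0+0+0+0+0+0+0+0+0+0+0+0+0+0+0+0+0+0+0+0+0 mod 2 = 0
  c[15] = d·G[:,15] = (11011010110101010011101100)·(00000000000111111111111111) mod 2 = 0+0+0+0+0+0+0+0+0+0+0+1+0+1+0+1+0+0+1+1+1+0+1+1+0+0 mod 2 = 0
  c[16] = d·G[:,16] = (11011010110101010011101100)·(00000000000100000000000000) mod 2 = 0+0+0+0+0+0+0+0+0+0+0+1+0+0+0+0+0+0+0+0+0+0+0+0+0+0 mod 2 = 1
  c[17] = d·G[:,17] = (11011010110101010011101100)·(00000000000010000000000000) mod 2 = 0+0+0+0+0+0+0+0+0+0+0+0+0+0+0+0+0+0+0+0+0+0+0+0+0+0 mod 2 = 0
  c[18] = d·G[:,18] = (11011010110101010011101100)·(00000000000001000000000000) mod 2 = 0+0+0+0+0+0+0+0+0+0+0+0+0+1+0+0+0+0+0+0+0+0+0+0+0+0 mod 2 = 1
  c[19] = d·G[:,19] = (11011010110101010011101100)·(00000000000000100000000000) mod 2 = 0+0+0+0+0+0+0+0+0+0+0+0+0+0+0+0+0+0+0+0+0+0+0+0+0+0 mod 2 = 0
  c[20] = d·G[:,20] = (11011010110101010011101100)·(00000000000000010000000000) mod 2 = 0+0+0+0+0+0+0+0+0+0+0+0+0+0+0+1+0+0+0+0+0+0+0+0+0+0 mod 2 = 1
  c[21] = d·G[:,21] = (11011010110101010011101100)·(00000000000000001000000000) mod 2 = 0+0+0+0+0+0+0+0+0+0+0+0+0+0+0+0+0+0+0+0+0+0+0+0+0+0 mod 2 = 0
  c[22] = d·G[:,22] = (11011010110101010011101100)·(00000000000000000100000000) mod 2 = 0+0+0+0+0+0+0+0+0+0+0+0+0+0+0+0+0+0+0+0+0+0+0+0+0+0 mod 2 = 0
  c[23] = d·G[:,23] = (11011010110101010011101100)·(00000000000000000010000000) mod 2 = 0+0+0+0+0+0+0+0+0+0+0+0+0+0+0+0+0+0+1+0+0+0+0+0+0+0 mod 2 = 1
  c[24] = d·G[:,24] = (11011010110101010011101100)·(00000000000000000001000000) mod 2 = 0+0+0+0+0+0+0+0+0+0+0+0+0+0+0+0+0+0+0+1+0+0+0+0+0+0 mod 2 = 1
  c[25] = d·G[:,25] = (11011010110101010011101100)·(00000000000000000000100000) mod 2 = 0+0+0+0+0+0+0+0+0+0+0+0+0+0+0+0+0+0+0+0+1+0+0+0+0+0 mod 2 = 1
  c[26] = d·G[:,26] = (11011010110101010011101100)·(00000000000000000000010000) mod 2 = 0+0+0+0+0+0+0+0+0+0+0+0+0+0+0+0+0+0+0+0+0+0+0+0+0+0 mod 2 = 0
  c[27] = d·G[:,27] = (11011010110101010011101100)·(00000000000000000000001000) mod 2 = 0+0+0+0+0+0+0+0+0+0+0+0+0+0+0+0+0+0+0+0+0+0+1+0+0+0 mod 2 = 1
  c[28] = d·G[:,28] = (11011010110101010011101100)·(00000000000000000000000100) mod 2 = 0+0+0+0+0+0+0+0+0+0+0+0+0+0+0+0+0+0+0+0+0+0+0+1+0+0 mod 2 = 1
  c[29] = d·G[:,29] = (11011010110101010011101100)·(00000000000000000000000010) mod 2 = 0+0+0+0+0+0+0+0+0+0+0+0+0+0+0+0+0+0+0+0+0+0+0+0+0+0 mod 2 = 0
  c[30] = d·G[:,30] = (11011010110101010011101100)·(00000000000000000000000001) mod 2 = 0+0+0+0+0+0+0+0+0+0+0+0+0+0+0+0+0+0+0+0+0+0+0+0+0+0 mod 2 = 0
Codeword = 1011101110101100101010011101100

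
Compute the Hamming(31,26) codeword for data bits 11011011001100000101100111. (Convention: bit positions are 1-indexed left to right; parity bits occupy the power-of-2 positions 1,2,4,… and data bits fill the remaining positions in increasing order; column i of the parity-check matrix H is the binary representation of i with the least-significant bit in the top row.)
Codeword c = d · G (mod 2), d = 11011011001100000101100111:
  c[0] = d·G[:,0] = (11011011001100000101100111)·(11011010101101010101010101) mod 2 = 1+1+0+1+1+0+1+0+0+0+1+1+0+0+0+0+0+1+0+1+0+0+0+1+0+1 mod 2 = 1
  c[1] = d·G[:,1] = (11011011001100000101100111)·(10110110011011001100110011) mod 2 = 1+0+0+1+0+0+1+0+0+0+1+0+0+0+0+0+0+1+0+0+1+0+0+0+1+1 mod 2 = 0
  c[2] = d·G[:,2] = (11011011001100000101100111)·(10000000000000000000000000) mod 2 = 1+0+0+0+0+0+0+0+0+0+0+0+0+0+0+0+0+0+0+0+0+0+0+0+0+0 mod 2 = 1
  c[3] = d·G[:,3] = (11011011001100000101100111)·(01110001111000111100001111) mod 2 = 0+1+0+1+0+0+0+1+0+0+1+0+0+0+0+0+0+1+0+0+0+0+0+1+1+1 mod 2 = 0
  c[4] = d·G[:,4] = (11011011001100000101100111)·(01000000000000000000000000) mod 2 = 0+1+0+0+0+0+0+0+0+0+0+0+0+0+0+0+0+0+0+0+0+0+0+0+0+0 mod 2 = 1
  c[5] = d·G[:,5] = (11011011001100000101100111)·(00100000000000000000000000) mod 2 = 0+0+0+0+0+0+0+0+0+0+0+0+0+0+0+0+0+0+0+0+0+0+0+0+0+0 mod 2 = 0
  c[6] = d·G[:,6] = (11011011001100000101100111)·(00010000000000000000000000) mod 2 = 0+0+0+1+0+0+0+0+0+0+0+0+0+0+0+0+0+0+0+0+0+0+0+0+0+0 mod 2 = 1
  c[7] = d·G[:,7] = (11011011001100000101100111)·(00001111111000000011111111) mod 2 = 0+0+0+0+1+0+1+1+0+0+1+0+0+0+0+0+0+0+0+1+1+0+0+1+1+1 mod 2 = 1
  c[8] = d·G[:,8] = (11011011001100000101100111)·(00001000000000000000000000) mod 2 = 0+0+0+0+1+0+0+0+0+0+0+0+0+0+0+0+0+0+0+0+0+0+0+0+0+0 mod 2 = 1
  c[9] = d·G[:,9] = (11011011001100000101100111)·(00000100000000000000000000) mod 2 = 0+0+0+0+0+0+0+0+0+0+0+0+0+0+0+0+0+0+0+0+0+0+0+0+0+0 mod 2 = 0
  c[10] = d·G[:,10] = (11011011001100000101100111)·(00000010000000000000000000) mod 2 = 0+0+0+0+0+0+1+0+0+0+0+0+0+0+0+0+0+0+0+0+0+0+0+0+0+0 mod 2 = 1
  c[11] = d·G[:,11] = (11011011001100000101100111)·(00000001000000000000000000) mod 2 = 0+0+0+0+0+0+0+1+0+0+0+0+0+0+0+0+0+0+0+0+0+0+0+0+0+0 mod 2 = 1
  c[12] = d·G[:,12] = (11011011001100000101100111)·(00000000100000000000000000) mod 2 = 0+0+0+0+0+0+0+0+0+0+0+0+0+0+0+0+0+0+0+0+0+0+0+0+0+0 mod 2 = 0
  c[13] = d·G[:,13] = (11011011001100000101100111)·(00000000010000000000000000) mod 2 = 0+0+0+0+0+0+0+0+0+0+0+0+0+0+0+0+0+0+0+0+0+0+0+0+0+0 mod 2 = 0
  c[14] = d·G[:,14] = (11011011001100000101100111)·(00000000001000000000000000) mod 2 = 0+0+0+0+0+0+0+0+0+0+1+0+0+0+0+0+0+0+0+0+0+0+0+0+0+0 mod 2 = 1
  c[15] = d·G[:,15] = (11011011001100000101100111)·(00000000000111111111111111) mod 2 = 0+0+0+0+0+0+0+0+0+0+0+1+0+0+0+0+0+1+0+1+1+0+0+1+1+1 mod 2 = 1
  c[16] = d·G[:,16] = (11011011001100000101100111)·(00000000000100000000000000) mod 2 = 0+0+0+0+0+0+0+0+0+0+0+1+0+0+0+0+0+0+0+0+0+0+0+0+0+0 mod 2 = 1
  c[17] = d·G[:,17] = (11011011001100000101100111)·(00000000000010000000000000) mod 2 = 0+0+0+0+0+0+0+0+0+0+0+0+0+0+0+0+0+0+0+0+0+0+0+0+0+0 mod 2 = 0
  c[18] = d·G[:,18] = (11011011001100000101100111)·(00000000000001000000000000) mod 2 = 0+0+0+0+0+0+0+0+0+0+0+0+0+0+0+0+0+0+0+0+0+0+0+0+0+0 mod 2 = 0
  c[19] = d·G[:,19] = (11011011001100000101100111)·(00000000000000100000000000) mod 2 = 0+0+0+0+0+0+0+0+0+0+0+0+0+0+0+0+0+0+0+0+0+0+0+0+0+0 mod 2 = 0
  c[20] = d·G[:,20] = (11011011001100000101100111)·(00000000000000010000000000) mod 2 = 0+0+0+0+0+0+0+0+0+0+0+0+0+0+0+0+0+0+0+0+0+0+0+0+0+0 mod 2 = 0
  c[21] = d·G[:,21] = (11011011001100000101100111)·(00000000000000001000000000) mod 2 = 0+0+0+0+0+0+0+0+0+0+0+0+0+0+0+0+0+0+0+0+0+0+0+0+0+0 mod 2 = 0
  c[22] = d·G[:,22] = (11011011001100000101100111)·(00000000000000000100000000) mod 2 = 0+0+0+0+0+0+0+0+0+0+0+0+0+0+0+0+0+1+0+0+0+0+0+0+0+0 mod 2 = 1
  c[23] = d·G[:,23] = (11011011001100000101100111)·(00000000000000000010000000) mod 2 = 0+0+0+0+0+0+0+0+0+0+0+0+0+0+0+0+0+0+0+0+0+0+0+0+0+0 mod 2 = 0
  c[24] = d·G[:,24] = (11011011001100000101100111)·(00000000000000000001000000) mod 2 = 0+0+0+0+0+0+0+0+0+0+0+0+0+0+0+0+0+0+0+1+0+0+0+0+0+0 mod 2 = 1
  c[25] = d·G[:,25] = (11011011001100000101100111)·(00000000000000000000100000) mod 2 = 0+0+0+0+0+0+0+0+0+0+0+0+0+0+0+0+0+0+0+0+1+0+0+0+0+0 mod 2 = 1
  c[26] = d·G[:,26] = (11011011001100000101100111)·(00000000000000000000010000) mod 2 = 0+0+0+0+0+0+0+0+0+0+0+0+0+0+0+0+0+0+0+0+0+0+0+0+0+0 mod 2 = 0
  c[27] = d·G[:,27] = (11011011001100000101100111)·(00000000000000000000001000) mod 2 = 0+0+0+0+0+0+0+0+0+0+0+0+0+0+0+0+0+0+0+0+0+0+0+0+0+0 mod 2 = 0
  c[28] = d·G[:,28] = (11011011001100000101100111)·(00000000000000000000000100) mod 2 = 0+0+0+0+0+0+0+0+0+0+0+0+0+0+0+0+0+0+0+0+0+0+0+1+0+0 mod 2 = 1
  c[29] = d·G[:,29] = (11011011001100000101100111)·(00000000000000000000000010) mod 2 = 0+0+0+0+0+0+0+0+0+0+0+0+0+0+0+0+0+0+0+0+0+0+0+0+1+0 mod 2 = 1
  c[30] = d·G[:,30] = (11011011001100000101100111)·(00000000000000000000000001) mod 2 = 0+0+0+0+0+0+0+0+0+0+0+0+0+0+0+0+0+0+0+0+0+0+0+0+0+1 mod 2 = 1
Codeword = 1010101110110011100000101100111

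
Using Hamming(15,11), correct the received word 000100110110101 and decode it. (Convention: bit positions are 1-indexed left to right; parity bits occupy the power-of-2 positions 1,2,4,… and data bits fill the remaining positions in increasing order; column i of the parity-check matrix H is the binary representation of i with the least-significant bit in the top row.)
Syndrome s = H · r^T (mod 2), r = 000100110110101:
  s[0] = (101010101010101)·(000100110110101) mod 2 = 0+0+0+0+0+0+1+0+0+0+1+0+1+0+1 mod 2 = 0
  s[1] = (011001100110011)·(000100110110101) mod 2 = 0+0+0+0+0+0+1+0+0+1+1+0+0+0+1 mod 2 = 0
  s[2] = (000111100001111)·(000100110110101) mod 2 = 0+0+0+1+0+0+1+0+0+0+0+0+1+0+1 mod 2 = 0
  s[3] = (000000011111111)·(000100110110101) mod 2 = 0+0+0+0+0+0+0+1+0+1+1+0+1+0+1 mod 2 = 1
Syndrome = 0001
Column 8 of H equals this syndrome → error at bit 8 (1-indexed).
Flip bit 8: 000100110110101 → 000100100110101
Extract data bits at positions {3,5,6,7,9,10,11,12,13,14,15}: 00010110101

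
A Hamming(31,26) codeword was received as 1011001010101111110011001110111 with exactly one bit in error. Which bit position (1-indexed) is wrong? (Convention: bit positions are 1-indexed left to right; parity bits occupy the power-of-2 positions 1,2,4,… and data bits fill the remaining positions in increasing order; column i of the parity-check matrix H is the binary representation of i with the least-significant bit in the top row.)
Syndrome s = H · r^T (mod 2), r = 1011001010101111110011001110111:
  s[0] = (1010101010101010101010101010101)·(1011001010101111110011001110111) mod 2 = 1+0+1+0+0+0+1+0+1+0+1+0+1+0+1+0+1+0+0+0+1+0+0+0+1+0+1+0+1+0+1 mod 2 = 1
  s[1] = (0110011001100110011001100110011)·(1011001010101111110011001110111) mod 2 = 0+0+1+0+0+0+1+0+0+0+1+0+0+1+1+0+0+1+0+0+0+1+0+0+0+1+1+0+0+1+1 mod 2 = 1
  s[2] = (0001111000011110000111100001111)·(1011001010101111110011001110111) mod 2 = 0+0+0+1+0+0+1+0+0+0+0+0+1+1+1+0+0+0+0+0+1+1+0+0+0+0+0+0+1+1+1 mod 2 = 0
  s[3] = (0000000111111110000000011111111)·(1011001010101111110011001110111) mod 2 = 0+0+0+0+0+0+0+0+1+0+1+0+1+1+1+0+0+0+0+0+0+0+0+0+1+1+1+0+1+1+1 mod 2 = 1
  s[4] = (0000000000000001111111111111111)·(1011001010101111110011001110111) mod 2 = 0+0+0+0+0+0+0+0+0+0+0+0+0+0+0+1+1+1+0+0+1+1+0+0+1+1+1+0+1+1+1 mod 2 = 1
Syndrome = 11011
Column i of H is the binary representation of i, so the syndrome is the binary index of the flipped bit.
Read s = 11011 with s[0] as LSB: 1·2^0 + 1·2^1 + 0·2^2 + 1·2^3 + 1·2^4 = 27.
Error is at bit position 27.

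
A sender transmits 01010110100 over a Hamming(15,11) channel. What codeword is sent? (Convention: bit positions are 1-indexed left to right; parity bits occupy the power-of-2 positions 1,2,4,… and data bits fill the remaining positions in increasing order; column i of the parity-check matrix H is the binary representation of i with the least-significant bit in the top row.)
Codeword c = d · G (mod 2), d = 01010110100:
  c[0] = d·G[:,0] = (01010110100)·(11011010101) mod 2 = 0+1+0+1+0+0+1+0+1+0+0 mod 2 = 0
  c[1] = d·G[:,1] = (01010110100)·(10110110011) mod 2 = 0+0+0+1+0+1+1+0+0+0+0 mod 2 = 1
  c[2] = d·G[:,2] = (01010110100)·(10000000000) mod 2 = 0+0+0+0+0+0+0+0+0+0+0 mod 2 = 0
  c[3] = d·G[:,3] = (01010110100)·(01110001111) mod 2 = 0+1+0+1+0+0+0+0+1+0+0 mod 2 = 1
  c[4] = d·G[:,4] = (01010110100)·(01000000000) mod 2 = 0+1+0+0+0+0+0+0+0+0+0 mod 2 = 1
  c[5] = d·G[:,5] = (01010110100)·(00100000000) mod 2 = 0+0+0+0+0+0+0+0+0+0+0 mod 2 = 0
  c[6] = d·G[:,6] = (01010110100)·(00010000000) mod 2 = 0+0+0+1+0+0+0+0+0+0+0 mod 2 = 1
  c[7] = d·G[:,7] = (01010110100)·(00001111111) mod 2 = 0+0+0+0+0+1+1+0+1+0+0 mod 2 = 1
  c[8] = d·G[:,8] = (01010110100)·(00001000000) mod 2 = 0+0+0+0+0+0+0+0+0+0+0 mod 2 = 0
  c[9] = d·G[:,9] = (01010110100)·(00000100000) mod 2 = 0+0+0+0+0+1+0+0+0+0+0 mod 2 = 1
  c[10] = d·G[:,10] = (01010110100)·(00000010000) mod 2 = 0+0+0+0+0+0+1+0+0+0+0 mod 2 = 1
  c[11] = d·G[:,11] = (01010110100)·(00000001000) mod 2 = 0+0+0+0+0+0+0+0+0+0+0 mod 2 = 0
  c[12] = d·G[:,12] = (01010110100)·(00000000100) mod 2 = 0+0+0+0+0+0+0+0+1+0+0 mod 2 = 1
  c[13] = d·G[:,13] = (01010110100)·(00000000010) mod 2 = 0+0+0+0+0+0+0+0+0+0+0 mod 2 = 0
  c[14] = d·G[:,14] = (01010110100)·(00000000001) mod 2 = 0+0+0+0+0+0+0+0+0+0+0 mod 2 = 0
Codeword = 010110110110100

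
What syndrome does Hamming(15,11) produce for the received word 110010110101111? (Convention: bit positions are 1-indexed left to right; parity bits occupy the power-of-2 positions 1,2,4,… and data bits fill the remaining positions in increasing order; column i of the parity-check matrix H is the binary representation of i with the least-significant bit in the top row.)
Syndrome s = H · r^T (mod 2), r = 110010110101111:
  s[0] = (101010101010101)·(110010110101111) mod 2 = 1+0+0+0+1+0+1+0+0+0+0+0+1+0+1 mod 2 = 1
  s[1] = (011001100110011)·(110010110101111) mod 2 = 0+1+0+0+0+0+1+0+0+1+0+0+0+1+1 mod 2 = 1
  s[2] = (000111100001111)·(110010110101111) mod 2 = 0+0+0+0+1+0+1+0+0+0+0+1+1+1+1 mod 2 = 0
  s[3] = (000000011111111)·(110010110101111) mod 2 = 0+0+0+0+0+0+0+1+0+1+0+1+1+1+1 mod 2 = 0
Syndrome = 1100
Non-zero syndrome: error at position 3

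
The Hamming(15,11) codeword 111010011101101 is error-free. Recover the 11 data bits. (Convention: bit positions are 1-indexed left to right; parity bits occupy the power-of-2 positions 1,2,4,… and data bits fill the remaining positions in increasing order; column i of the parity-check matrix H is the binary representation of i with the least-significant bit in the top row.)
Parity bits occupy power-of-2 positions; data bits are at positions {3,5,6,7,9,10,11,12,13,14,15} (1-indexed).
Extract: c[3]=1 c[5]=1 c[6]=0 c[7]=0 c[9]=1 c[10]=1 c[11]=0 c[12]=1 c[13]=1 c[14]=0 c[15]=1
Data = 11001101101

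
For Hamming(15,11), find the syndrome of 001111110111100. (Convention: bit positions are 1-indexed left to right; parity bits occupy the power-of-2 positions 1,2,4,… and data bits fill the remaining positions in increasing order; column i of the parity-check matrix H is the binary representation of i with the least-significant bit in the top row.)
Syndrome s = H · r^T (mod 2), r = 001111110111100:
  s[0] = (101010101010101)·(001111110111100) mod 2 = 0+0+1+0+1+0+1+0+0+0+1+0+1+0+0 mod 2 = 1
  s[1] = (011001100110011)·(001111110111100) mod 2 = 0+0+1+0+0+1+1+0+0+1+1+0+0+0+0 mod 2 = 1
  s[2] = (000111100001111)·(001111110111100) mod 2 = 0+0+0+1+1+1+1+0+0+0+0+1+1+0+0 mod 2 = 0
  s[3] = (000000011111111)·(001111110111100) mod 2 = 0+0+0+0+0+0+0+1+0+1+1+1+1+0+0 mod 2 = 1
Syndrome = 1101
Non-zero syndrome: error at position 11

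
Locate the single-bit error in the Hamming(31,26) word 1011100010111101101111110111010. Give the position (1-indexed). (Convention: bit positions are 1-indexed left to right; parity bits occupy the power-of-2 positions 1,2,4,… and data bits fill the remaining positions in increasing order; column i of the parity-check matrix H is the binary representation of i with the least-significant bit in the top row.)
Syndrome s = H · r^T (mod 2), r = 1011100010111101101111110111010:
  s[0] = (1010101010101010101010101010101)·(1011100010111101101111110111010) mod 2 = 1+0+1+0+1+0+0+0+1+0+1+0+1+0+0+0+1+0+1+0+1+0+1+0+0+0+1+0+0+0+0 mod 2 = 1
  s[1] = (0110011001100110011001100110011)·(1011100010111101101111110111010) mod 2 = 0+0+1+0+0+0+0+0+0+0+1+0+0+1+0+0+0+0+1+0+0+1+1+0+0+1+1+0+0+1+0 mod 2 = 1
  s[2] = (0001111000011110000111100001111)·(1011100010111101101111110111010) mod 2 = 0+0+0+1+1+0+0+0+0+0+0+1+1+1+0+0+0+0+0+1+1+1+1+0+0+0+0+1+0+1+0 mod 2 = 1
  s[3] = (0000000111111110000000011111111)·(1011100010111101101111110111010) mod 2 = 0+0+0+0+0+0+0+0+1+0+1+1+1+1+0+0+0+0+0+0+0+0+0+1+0+1+1+1+0+1+0 mod 2 = 0
  s[4] = (0000000000000001111111111111111)·(1011100010111101101111110111010) mod 2 = 0+0+0+0+0+0+0+0+0+0+0+0+0+0+0+1+1+0+1+1+1+1+1+1+0+1+1+1+0+1+0 mod 2 = 0
Syndrome = 11100
Column i of H is the binary representation of i, so the syndrome is the binary index of the flipped bit.
Read s = 11100 with s[0] as LSB: 1·2^0 + 1·2^1 + 1·2^2 + 0·2^3 + 0·2^4 = 7.
Error is at bit position 7.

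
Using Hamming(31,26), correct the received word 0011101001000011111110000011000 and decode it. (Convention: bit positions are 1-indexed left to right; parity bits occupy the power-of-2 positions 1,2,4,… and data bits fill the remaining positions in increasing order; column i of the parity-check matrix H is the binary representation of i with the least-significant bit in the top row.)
Syndrome s = H · r^T (mod 2), r = 0011101001000011111110000011000:
  s[0] = (1010101010101010101010101010101)·(0011101001000011111110000011000) mod 2 = 0+0+1+0+1+0+1+0+0+0+0+0+0+0+1+0+1+0+1+0+1+0+0+0+0+0+1+0+0+0+0 mod 2 = 0
  s[1] = (0110011001100110011001100110011)·(0011101001000011111110000011000) mod 2 = 0+0+1+0+0+0+1+0+0+1+0+0+0+0+1+0+0+1+1+0+0+0+0+0+0+0+1+0+0+0+0 mod 2 = 1
  s[2] = (0001111000011110000111100001111)·(0011101001000011111110000011000) mod 2 = 0+0+0+1+1+0+1+0+0+0+0+0+0+0+1+0+0+0+0+1+1+0+0+0+0+0+0+1+0+0+0 mod 2 = 1
  s[3] = (0000000111111110000000011111111)·(0011101001000011111110000011000) mod 2 = 0+0+0+0+0+0+0+0+0+1+0+0+0+0+1+0+0+0+0+0+0+0+0+0+0+0+1+1+0+0+0 mod 2 = 0
  s[4] = (0000000000000001111111111111111)·(0011101001000011111110000011000) mod 2 = 0+0+0+0+0+0+0+0+0+0+0+0+0+0+0+1+1+1+1+1+1+0+0+0+0+0+1+1+0+0+0 mod 2 = 0
Syndrome = 01100
Column 6 of H equals this syndrome → error at bit 6 (1-indexed).
Flip bit 6: 0011101001000011111110000011000 → 0011111001000011111110000011000
Extract data bits at positions {3,5,6,7,9,10,11,12,13,14,15,17,18,19,20,21,22,23,24,25,26,27,28,29,30,31}: 11110100001111110000011000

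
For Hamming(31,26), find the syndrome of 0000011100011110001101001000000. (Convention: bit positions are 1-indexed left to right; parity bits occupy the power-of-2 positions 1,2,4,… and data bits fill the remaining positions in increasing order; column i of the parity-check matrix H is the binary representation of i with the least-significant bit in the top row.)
Syndrome s = H · r^T (mod 2), r = 0000011100011110001101001000000:
  s[0] = (1010101010101010101010101010101)·(0000011100011110001101001000000) mod 2 = 0+0+0+0+0+0+1+0+0+0+0+0+1+0+1+0+0+0+1+0+0+0+0+0+1+0+0+0+0+0+0 mod 2 = 1
  s[1] = (0110011001100110011001100110011)·(0000011100011110001101001000000) mod 2 = 0+0+0+0+0+1+1+0+0+0+0+0+0+1+1+0+0+0+1+0+0+1+0+0+0+0+0+0+0+0+0 mod 2 = 0
  s[2] = (0001111000011110000111100001111)·(0000011100011110001101001000000) mod 2 = 0+0+0+0+0+1+1+0+0+0+0+1+1+1+1+0+0+0+0+1+0+1+0+0+0+0+0+0+0+0+0 mod 2 = 0
  s[3] = (0000000111111110000000011111111)·(0000011100011110001101001000000) mod 2 = 0+0+0+0+0+0+0+1+0+0+0+1+1+1+1+0+0+0+0+0+0+0+0+0+1+0+0+0+0+0+0 mod 2 = 0
  s[4] = (0000000000000001111111111111111)·(0000011100011110001101001000000) mod 2 = 0+0+0+0+0+0+0+0+0+0+0+0+0+0+0+0+0+0+1+1+0+1+0+0+1+0+0+0+0+0+0 mod 2 = 0
Syndrome = 10000
Non-zero syndrome: error at position 1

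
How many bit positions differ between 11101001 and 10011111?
XOR = 01110110, count of 1s = 5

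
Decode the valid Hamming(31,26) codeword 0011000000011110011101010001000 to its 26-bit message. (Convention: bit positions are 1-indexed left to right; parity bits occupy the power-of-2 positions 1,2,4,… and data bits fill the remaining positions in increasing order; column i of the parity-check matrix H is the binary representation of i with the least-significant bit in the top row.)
Parity bits occupy power-of-2 positions; data bits are at positions {3,5,6,7,9,10,11,12,13,14,15,17,18,19,20,21,22,23,24,25,26,27,28,29,30,31} (1-indexed).
Extract: c[3]=1 c[5]=0 c[6]=0 c[7]=0 c[9]=0 c[10]=0 c[11]=0 c[12]=1 c[13]=1 c[14]=1 c[15]=1 c[17]=0 c[18]=1 c[19]=1 c[20]=1 c[21]=0 c[22]=1 c[23]=0 c[24]=1 c[25]=0 c[26]=0 c[27]=0 c[28]=1 c[29]=0 c[30]=0 c[31]=0
Data = 10000001111011101010001000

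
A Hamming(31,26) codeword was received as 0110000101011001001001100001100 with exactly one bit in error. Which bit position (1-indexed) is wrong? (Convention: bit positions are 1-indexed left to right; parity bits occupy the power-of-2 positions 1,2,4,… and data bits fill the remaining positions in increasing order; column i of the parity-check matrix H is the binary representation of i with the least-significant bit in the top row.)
Syndrome s = H · r^T (mod 2), r = 0110000101011001001001100001100:
  s[0] = (1010101010101010101010101010101)·(0110000101011001001001100001100) mod 2 = 0+0+1+0+0+0+0+0+0+0+0+0+1+0+0+0+0+0+1+0+0+0+1+0+0+0+0+0+1+0+0 mod 2 = 1
  s[1] = (0110011001100110011001100110011)·(0110000101011001001001100001100) mod 2 = 0+1+1+0+0+0+0+0+0+1+0+0+0+0+0+0+0+0+1+0+0+1+1+0+0+0+0+0+0+0+0 mod 2 = 0
  s[2] = (0001111000011110000111100001111)·(0110000101011001001001100001100) mod 2 = 0+0+0+0+0+0+0+0+0+0+0+1+1+0+0+0+0+0+0+0+0+1+1+0+0+0+0+1+1+0+0 mod 2 = 0
  s[3] = (0000000111111110000000011111111)·(0110000101011001001001100001100) mod 2 = 0+0+0+0+0+0+0+1+0+1+0+1+1+0+0+0+0+0+0+0+0+0+0+0+0+0+0+1+1+0+0 mod 2 = 0
  s[4] = (0000000000000001111111111111111)·(0110000101011001001001100001100) mod 2 = 0+0+0+0+0+0+0+0+0+0+0+0+0+0+0+1+0+0+1+0+0+1+1+0+0+0+0+1+1+0+0 mod 2 = 0
Syndrome = 10000
Column i of H is the binary representation of i, so the syndrome is the binary index of the flipped bit.
Read s = 10000 with s[0] as LSB: 1·2^0 + 0·2^1 + 0·2^2 + 0·2^3 + 0·2^4 = 1.
Error is at bit position 1.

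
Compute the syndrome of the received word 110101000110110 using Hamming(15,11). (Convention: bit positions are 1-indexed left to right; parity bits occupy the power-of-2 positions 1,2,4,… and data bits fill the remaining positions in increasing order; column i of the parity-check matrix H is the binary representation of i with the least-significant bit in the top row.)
Syndrome s = H · r^T (mod 2), r = 110101000110110:
  s[0] = (101010101010101)·(110101000110110) mod 2 = 1+0+0+0+0+0+0+0+0+0+1+0+1+0+0 mod 2 = 1
  s[1] = (011001100110011)·(110101000110110) mod 2 = 0+1+0+0+0+1+0+0+0+1+1+0+0+1+0 mod 2 = 1
  s[2] = (000111100001111)·(110101000110110) mod 2 = 0+0+0+1+0+1+0+0+0+0+0+0+1+1+0 mod 2 = 0
  s[3] = (000000011111111)·(110101000110110) mod 2 = 0+0+0+0+0+0+0+0+0+1+1+0+1+1+0 mod 2 = 0
Syndrome = 1100
Non-zero syndrome: error at position 3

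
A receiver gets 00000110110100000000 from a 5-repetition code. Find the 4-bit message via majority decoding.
Split into 5-bit blocks and majority-vote each:
  block 1 = 00000: 0 ones, 5 zeros → 0
  block 2 = 11011: 4 ones, 1 zeros → 1
  block 3 = 01000: 1 ones, 4 zeros → 0
  block 4 = 00000: 0 ones, 5 zeros → 0
Decoded = 0100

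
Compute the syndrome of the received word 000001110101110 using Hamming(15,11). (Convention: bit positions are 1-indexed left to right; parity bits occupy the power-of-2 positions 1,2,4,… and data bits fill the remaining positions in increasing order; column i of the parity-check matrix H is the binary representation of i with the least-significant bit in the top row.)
Syndrome s = H · r^T (mod 2), r = 000001110101110:
  s[0] = (101010101010101)·(000001110101110) mod 2 = 0+0+0+0+0+0+1+0+0+0+0+0+1+0+0 mod 2 = 0
  s[1] = (011001100110011)·(000001110101110) mod 2 = 0+0+0+0+0+1+1+0+0+1+0+0+0+1+0 mod 2 = 0
  s[2] = (000111100001111)·(000001110101110) mod 2 = 0+0+0+0+0+1+1+0+0+0+0+1+1+1+0 mod 2 = 1
  s[3] = (000000011111111)·(000001110101110) mod 2 = 0+0+0+0+0+0+0+1+0+1+0+1+1+1+0 mod 2 = 1
Syndrome = 0011
Non-zero syndrome: error at position 12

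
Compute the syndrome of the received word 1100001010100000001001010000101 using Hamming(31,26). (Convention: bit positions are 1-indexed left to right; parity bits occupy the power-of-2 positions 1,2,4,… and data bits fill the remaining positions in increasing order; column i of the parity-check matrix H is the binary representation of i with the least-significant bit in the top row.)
Syndrome s = H · r^T (mod 2), r = 1100001010100000001001010000101:
  s[0] = (1010101010101010101010101010101)·(1100001010100000001001010000101) mod 2 = 1+0+0+0+0+0+1+0+1+0+1+0+0+0+0+0+0+0+1+0+0+0+0+0+0+0+0+0+1+0+1 mod 2 = 1
  s[1] = (0110011001100110011001100110011)·(1100001010100000001001010000101) mod 2 = 0+1+0+0+0+0+1+0+0+0+1+0+0+0+0+0+0+0+1+0+0+1+0+0+0+0+0+0+0+0+1 mod 2 = 0
  s[2] = (0001111000011110000111100001111)·(1100001010100000001001010000101) mod 2 = 0+0+0+0+0+0+1+0+0+0+0+0+0+0+0+0+0+0+0+0+0+1+0+0+0+0+0+0+1+0+1 mod 2 = 0
  s[3] = (0000000111111110000000011111111)·(1100001010100000001001010000101) mod 2 = 0+0+0+0+0+0+0+0+1+0+1+0+0+0+0+0+0+0+0+0+0+0+0+1+0+0+0+0+1+0+1 mod 2 = 1
  s[4] = (0000000000000001111111111111111)·(1100001010100000001001010000101) mod 2 = 0+0+0+0+0+0+0+0+0+0+0+0+0+0+0+0+0+0+1+0+0+1+0+1+0+0+0+0+1+0+1 mod 2 = 1
Syndrome = 10011
Non-zero syndrome: error at position 25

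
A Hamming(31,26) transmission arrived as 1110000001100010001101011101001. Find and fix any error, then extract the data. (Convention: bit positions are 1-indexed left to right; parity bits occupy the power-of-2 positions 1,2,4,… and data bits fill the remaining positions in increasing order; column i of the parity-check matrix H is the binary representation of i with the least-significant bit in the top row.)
Syndrome s = H · r^T (mod 2), r = 1110000001100010001101011101001:
  s[0] = (1010101010101010101010101010101)·(1110000001100010001101011101001) mod 2 = 1+0+1+0+0+0+0+0+0+0+1+0+0+0+1+0+0+0+1+0+0+0+0+0+1+0+0+0+0+0+1 mod 2 = 1
  s[1] = (0110011001100110011001100110011)·(1110000001100010001101011101001) mod 2 = 0+1+1+0+0+0+0+0+0+1+1+0+0+0+1+0+0+0+1+0+0+1+0+0+0+1+0+0+0+0+1 mod 2 = 1
  s[2] = (0001111000011110000111100001111)·(1110000001100010001101011101001) mod 2 = 0+0+0+0+0+0+0+0+0+0+0+0+0+0+1+0+0+0+0+1+0+1+0+0+0+0+0+1+0+0+1 mod 2 = 1
  s[3] = (0000000111111110000000011111111)·(1110000001100010001101011101001) mod 2 = 0+0+0+0+0+0+0+0+0+1+1+0+0+0+1+0+0+0+0+0+0+0+0+1+1+1+0+1+0+0+1 mod 2 = 0
  s[4] = (0000000000000001111111111111111)·(1110000001100010001101011101001) mod 2 = 0+0+0+0+0+0+0+0+0+0+0+0+0+0+0+0+0+0+1+1+0+1+0+1+1+1+0+1+0+0+1 mod 2 = 0
Syndrome = 11100
Column 7 of H equals this syndrome → error at bit 7 (1-indexed).
Flip bit 7: 1110000001100010001101011101001 → 1110001001100010001101011101001
Extract data bits at positions {3,5,6,7,9,10,11,12,13,14,15,17,18,19,20,21,22,23,24,25,26,27,28,29,30,31}: 10010110001001101011101001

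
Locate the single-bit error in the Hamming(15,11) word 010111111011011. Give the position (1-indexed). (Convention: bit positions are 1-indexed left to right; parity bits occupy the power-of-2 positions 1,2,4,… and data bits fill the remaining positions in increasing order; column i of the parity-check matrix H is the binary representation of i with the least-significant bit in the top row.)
Syndrome s = H · r^T (mod 2), r = 010111111011011:
  s[0] = (101010101010101)·(010111111011011) mod 2 = 0+0+0+0+1+0+1+0+1+0+1+0+0+0+1 mod 2 = 1
  s[1] = (011001100110011)·(010111111011011) mod 2 = 0+1+0+0+0+1+1+0+0+0+1+0+0+1+1 mod 2 = 0
  s[2] = (000111100001111)·(010111111011011) mod 2 = 0+0+0+1+1+1+1+0+0+0+0+1+0+1+1 mod 2 = 1
  s[3] = (000000011111111)·(010111111011011) mod 2 = 0+0+0+0+0+0+0+1+1+0+1+1+0+1+1 mod 2 = 0
Syndrome = 1010
Column i of H is the binary representation of i, so the syndrome is the binary index of the flipped bit.
Read s = 1010 with s[0] as LSB: 1·2^0 + 0·2^1 + 1·2^2 + 0·2^3 = 5.
Error is at bit position 5.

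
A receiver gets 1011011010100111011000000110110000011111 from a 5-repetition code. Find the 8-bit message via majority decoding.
Split into 5-bit blocks and majority-vote each:
  block 1 = 10110: 3 ones, 2 zeros → 1
  block 2 = 11010: 3 ones, 2 zeros → 1
  block 3 = 10011: 3 ones, 2 zeros → 1
  block 4 = 10110: 3 ones, 2 zeros → 1
  block 5 = 00000: 0 ones, 5 zeros → 0
  block 6 = 11011: 4 ones, 1 zeros → 1
  block 7 = 00000: 0 ones, 5 zeros → 0
  block 8 = 11111: 5 ones, 0 zeros → 1
Decoded = 11110101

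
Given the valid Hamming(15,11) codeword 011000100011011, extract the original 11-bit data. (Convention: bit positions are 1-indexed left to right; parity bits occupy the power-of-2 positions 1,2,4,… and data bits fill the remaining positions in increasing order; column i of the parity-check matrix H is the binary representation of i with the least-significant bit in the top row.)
Parity bits occupy power-of-2 positions; data bits are at positions {3,5,6,7,9,10,11,12,13,14,15} (1-indexed).
Extract: c[3]=1 c[5]=0 c[6]=0 c[7]=1 c[9]=0 c[10]=0 c[11]=1 c[12]=1 c[13]=0 c[14]=1 c[15]=1
Data = 10010011011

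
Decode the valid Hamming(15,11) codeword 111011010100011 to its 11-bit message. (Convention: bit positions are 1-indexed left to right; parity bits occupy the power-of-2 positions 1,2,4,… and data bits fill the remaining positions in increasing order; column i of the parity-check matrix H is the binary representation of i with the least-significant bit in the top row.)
Parity bits occupy power-of-2 positions; data bits are at positions {3,5,6,7,9,10,11,12,13,14,15} (1-indexed).
Extract: c[3]=1 c[5]=1 c[6]=1 c[7]=0 c[9]=0 c[10]=1 c[11]=0 c[12]=0 c[13]=0 c[14]=1 c[15]=1
Data = 11100100011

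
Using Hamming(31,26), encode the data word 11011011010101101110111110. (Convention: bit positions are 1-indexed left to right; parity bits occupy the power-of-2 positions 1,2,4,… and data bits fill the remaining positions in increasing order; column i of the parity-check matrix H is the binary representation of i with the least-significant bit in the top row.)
Codeword c = d · G (mod 2), d = 11011011010101101110111110:
  c[0] = d·G[:,0] = (11011011010101101110111110)·(11011010101101010101010101) mod 2 = 1+1+0+1+1+0+1+0+0+0+0+1+0+1+0+0+0+1+0+0+0+1+0+1+0+0 mod 2 = 0
  c[1] = d·G[:,1] = (11011011010101101110111110)·(10110110011011001100110011) mod 2 = 1+0+0+1+0+0+1+0+0+1+0+0+0+1+0+0+1+1+0+0+1+1+0+0+1+0 mod 2 = 0
  c[2] = d·G[:,2] = (11011011010101101110111110)·(10000000000000000000000000) mod 2 = 1+0+0+0+0+0+0+0+0+0+0+0+0+0+0+0+0+0+0+0+0+0+0+0+0+0 mod 2 = 1
  c[3] = d·G[:,3] = (11011011010101101110111110)·(01110001111000111100001111) mod 2 = 0+1+0+1+0+0+0+1+0+1+0+0+0+0+1+0+1+1+0+0+0+0+1+1+1+0 mod 2 = 0
  c[4] = d·G[:,4] = (11011011010101101110111110)·(01000000000000000000000000) mod 2 = 0+1+0+0+0+0+0+0+0+0+0+0+0+0+0+0+0+0+0+0+0+0+0+0+0+0 mod 2 = 1
  c[5] = d·G[:,5] = (11011011010101101110111110)·(00100000000000000000000000) mod 2 = 0+0+0+0+0+0+0+0+0+0+0+0+0+0+0+0+0+0+0+0+0+0+0+0+0+0 mod 2 = 0
  c[6] = d·G[:,6] = (11011011010101101110111110)·(00010000000000000000000000) mod 2 = 0+0+0+1+0+0+0+0+0+0+0+0+0+0+0+0+0+0+0+0+0+0+0+0+0+0 mod 2 = 1
  c[7] = d·G[:,7] = (11011011010101101110111110)·(00001111111000000011111111) mod 2 = 0+0+0+0+1+0+1+1+0+1+0+0+0+0+0+0+0+0+1+0+1+1+1+1+1+0 mod 2 = 0
  c[8] = d·G[:,8] = (11011011010101101110111110)·(00001000000000000000000000) mod 2 = 0+0+0+0+1+0+0+0+0+0+0+0+0+0+0+0+0+0+0+0+0+0+0+0+0+0 mod 2 = 1
  c[9] = d·G[:,9] = (11011011010101101110111110)·(00000100000000000000000000) mod 2 = 0+0+0+0+0+0+0+0+0+0+0+0+0+0+0+0+0+0+0+0+0+0+0+0+0+0 mod 2 = 0
  c[10] = d·G[:,10] = (11011011010101101110111110)·(00000010000000000000000000) mod 2 = 0+0+0+0+0+0+1+0+0+0+0+0+0+0+0+0+0+0+0+0+0+0+0+0+0+0 mod 2 = 1
  c[11] = d·G[:,11] = (11011011010101101110111110)·(00000001000000000000000000) mod 2 = 0+0+0+0+0+0+0+1+0+0+0+0+0+0+0+0+0+0+0+0+0+0+0+0+0+0 mod 2 = 1
  c[12] = d·G[:,12] = (11011011010101101110111110)·(00000000100000000000000000) mod 2 = 0+0+0+0+0+0+0+0+0+0+0+0+0+0+0+0+0+0+0+0+0+0+0+0+0+0 mod 2 = 0
  c[13] = d·G[:,13] = (11011011010101101110111110)·(00000000010000000000000000) mod 2 = 0+0+0+0+0+0+0+0+0+1+0+0+0+0+0+0+0+0+0+0+0+0+0+0+0+0 mod 2 = 1
  c[14] = d·G[:,14] = (11011011010101101110111110)·(00000000001000000000000000) mod 2 = 0+0+0+0+0+0+0+0+0+0+0+0+0+0+0+0+0+0+0+0+0+0+0+0+0+0 mod 2 = 0
  c[15] = d·G[:,15] = (11011011010101101110111110)·(00000000000111111111111111) mod 2 = 0+0+0+0+0+0+0+0+0+0+0+1+0+1+1+0+1+1+1+0+1+1+1+1+1+0 mod 2 = 1
  c[16] = d·G[:,16] = (11011011010101101110111110)·(00000000000100000000000000) mod 2 = 0+0+0+0+0+0+0+0+0+0+0+1+0+0+0+0+0+0+0+0+0+0+0+0+0+0 mod 2 = 1
  c[17] = d·G[:,17] = (11011011010101101110111110)·(00000000000010000000000000) mod 2 = 0+0+0+0+0+0+0+0+0+0+0+0+0+0+0+0+0+0+0+0+0+0+0+0+0+0 mod 2 = 0
  c[18] = d·G[:,18] = (11011011010101101110111110)·(00000000000001000000000000) mod 2 = 0+0+0+0+0+0+0+0+0+0+0+0+0+1+0+0+0+0+0+0+0+0+0+0+0+0 mod 2 = 1
  c[19] = d·G[:,19] = (11011011010101101110111110)·(00000000000000100000000000) mod 2 = 0+0+0+0+0+0+0+0+0+0+0+0+0+0+1+0+0+0+0+0+0+0+0+0+0+0 mod 2 = 1
  c[20] = d·G[:,20] = (11011011010101101110111110)·(00000000000000010000000000) mod 2 = 0+0+0+0+0+0+0+0+0+0+0+0+0+0+0+0+0+0+0+0+0+0+0+0+0+0 mod 2 = 0
  c[21] = d·G[:,21] = (11011011010101101110111110)·(00000000000000001000000000) mod 2 = 0+0+0+0+0+0+0+0+0+0+0+0+0+0+0+0+1+0+0+0+0+0+0+0+0+0 mod 2 = 1
  c[22] = d·G[:,22] = (11011011010101101110111110)·(00000000000000000100000000) mod 2 = 0+0+0+0+0+0+0+0+0+0+0+0+0+0+0+0+0+1+0+0+0+0+0+0+0+0 mod 2 = 1
  c[23] = d·G[:,23] = (11011011010101101110111110)·(00000000000000000010000000) mod 2 = 0+0+0+0+0+0+0+0+0+0+0+0+0+0+0+0+0+0+1+0+0+0+0+0+0+0 mod 2 = 1
  c[24] = d·G[:,24] = (11011011010101101110111110)·(00000000000000000001000000) mod 2 = 0+0+0+0+0+0+0+0+0+0+0+0+0+0+0+0+0+0+0+0+0+0+0+0+0+0 mod 2 = 0
  c[25] = d·G[:,25] = (11011011010101101110111110)·(00000000000000000000100000) mod 2 = 0+0+0+0+0+0+0+0+0+0+0+0+0+0+0+0+0+0+0+0+1+0+0+0+0+0 mod 2 = 1
  c[26] = d·G[:,26] = (11011011010101101110111110)·(00000000000000000000010000) mod 2 = 0+0+0+0+0+0+0+0+0+0+0+0+0+0+0+0+0+0+0+0+0+1+0+0+0+0 mod 2 = 1
  c[27] = d·G[:,27] = (11011011010101101110111110)·(00000000000000000000001000) mod 2 = 0+0+0+0+0+0+0+0+0+0+0+0+0+0+0+0+0+0+0+0+0+0+1+0+0+0 mod 2 = 1
  c[28] = d·G[:,28] = (11011011010101101110111110)·(00000000000000000000000100) mod 2 = 0+0+0+0+0+0+0+0+0+0+0+0+0+0+0+0+0+0+0+0+0+0+0+1+0+0 mod 2 = 1
  c[29] = d·G[:,29] = (11011011010101101110111110)·(00000000000000000000000010) mod 2 = 0+0+0+0+0+0+0+0+0+0+0+0+0+0+0+0+0+0+0+0+0+0+0+0+1+0 mod 2 = 1
  c[30] = d·G[:,30] = (11011011010101101110111110)·(00000000000000000000000001) mod 2 = 0+0+0+0+0+0+0+0+0+0+0+0+0+0+0+0+0+0+0+0+0+0+0+0+0+0 mod 2 = 0
Codeword = 0010101010110101101101110111110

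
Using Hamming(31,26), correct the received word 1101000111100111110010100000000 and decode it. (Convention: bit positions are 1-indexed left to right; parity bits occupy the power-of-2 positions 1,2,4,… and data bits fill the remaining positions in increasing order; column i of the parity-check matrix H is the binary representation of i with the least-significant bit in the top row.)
Syndrome s = H · r^T (mod 2), r = 1101000111100111110010100000000:
  s[0] = (1010101010101010101010101010101)·(1101000111100111110010100000000) mod 2 = 1+0+0+0+0+0+0+0+1+0+1+0+0+0+1+0+1+0+0+0+1+0+1+0+0+0+0+0+0+0+0 mod 2 = 1
  s[1] = (0110011001100110011001100110011)·(1101000111100111110010100000000) mod 2 = 0+1+0+0+0+0+0+0+0+1+1+0+0+1+1+0+0+1+0+0+0+0+1+0+0+0+0+0+0+0+0 mod 2 = 1
  s[2] = (0001111000011110000111100001111)·(1101000111100111110010100000000) mod 2 = 0+0+0+1+0+0+0+0+0+0+0+0+0+1+1+0+0+0+0+0+1+0+1+0+0+0+0+0+0+0+0 mod 2 = 1
  s[3] = (0000000111111110000000011111111)·(1101000111100111110010100000000) mod 2 = 0+0+0+0+0+0+0+1+1+1+1+0+0+1+1+0+0+0+0+0+0+0+0+0+0+0+0+0+0+0+0 mod 2 = 0
  s[4] = (0000000000000001111111111111111)·(1101000111100111110010100000000) mod 2 = 0+0+0+0+0+0+0+0+0+0+0+0+0+0+0+1+1+1+0+0+1+0+1+0+0+0+0+0+0+0+0 mod 2 = 1
Syndrome = 11101
Column 23 of H equals this syndrome → error at bit 23 (1-indexed).
Flip bit 23: 1101000111100111110010100000000 → 1101000111100111110010000000000
Extract data bits at positions {3,5,6,7,9,10,11,12,13,14,15,17,18,19,20,21,22,23,24,25,26,27,28,29,30,31}: 00001110011110010000000000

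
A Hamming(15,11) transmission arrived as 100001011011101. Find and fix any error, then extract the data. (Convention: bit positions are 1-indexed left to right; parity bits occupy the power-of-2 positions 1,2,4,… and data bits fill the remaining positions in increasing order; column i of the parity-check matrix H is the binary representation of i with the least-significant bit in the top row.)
Syndrome s = H · r^T (mod 2), r = 100001011011101:
  s[0] = (101010101010101)·(100001011011101) mod 2 = 1+0+0+0+0+0+0+0+1+0+1+0+1+0+1 mod 2 = 1
  s[1] = (011001100110011)·(100001011011101) mod 2 = 0+0+0+0+0+1+0+0+0+0+1+0+0+0+1 mod 2 = 1
  s[2] = (000111100001111)·(100001011011101) mod 2 = 0+0+0+0+0+1+0+0+0+0+0+1+1+0+1 mod 2 = 0
  s[3] = (000000011111111)·(100001011011101) mod 2 = 0+0+0+0+0+0+0+1+1+0+1+1+1+0+1 mod 2 = 0
Syndrome = 1100
Column 3 of H equals this syndrome → error at bit 3 (1-indexed).
Flip bit 3: 100001011011101 → 101001011011101
Extract data bits at positions {3,5,6,7,9,10,11,12,13,14,15}: 10101011101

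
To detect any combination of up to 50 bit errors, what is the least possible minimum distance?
Detecting e errors requires d_min ≥ e + 1 = 50 + 1 = 51.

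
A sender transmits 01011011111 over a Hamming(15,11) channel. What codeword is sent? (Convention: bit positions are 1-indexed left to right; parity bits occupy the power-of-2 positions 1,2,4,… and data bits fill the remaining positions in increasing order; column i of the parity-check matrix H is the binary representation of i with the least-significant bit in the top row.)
Codeword c = d · G (mod 2), d = 01011011111:
  c[0] = d·G[:,0] = (01011011111)·(11011010101) mod 2 = 0+1+0+1+1+0+1+0+1+0+1 mod 2 = 0
  c[1] = d·G[:,1] = (01011011111)·(10110110011) mod 2 = 0+0+0+1+0+0+1+0+0+1+1 mod 2 = 0
  c[2] = d·G[:,2] = (01011011111)·(10000000000) mod 2 = 0+0+0+0+0+0+0+0+0+0+0 mod 2 = 0
  c[3] = d·G[:,3] = (01011011111)·(01110001111) mod 2 = 0+1+0+1+0+0+0+1+1+1+1 mod 2 = 0
  c[4] = d·G[:,4] = (01011011111)·(01000000000) mod 2 = 0+1+0+0+0+0+0+0+0+0+0 mod 2 = 1
  c[5] = d·G[:,5] = (01011011111)·(00100000000) mod 2 = 0+0+0+0+0+0+0+0+0+0+0 mod 2 = 0
  c[6] = d·G[:,6] = (01011011111)·(00010000000) mod 2 = 0+0+0+1+0+0+0+0+0+0+0 mod 2 = 1
  c[7] = d·G[:,7] = (01011011111)·(00001111111) mod 2 = 0+0+0+0+1+0+1+1+1+1+1 mod 2 = 0
  c[8] = d·G[:,8] = (01011011111)·(00001000000) mod 2 = 0+0+0+0+1+0+0+0+0+0+0 mod 2 = 1
  c[9] = d·G[:,9] = (01011011111)·(00000100000) mod 2 = 0+0+0+0+0+0+0+0+0+0+0 mod 2 = 0
  c[10] = d·G[:,10] = (01011011111)·(00000010000) mod 2 = 0+0+0+0+0+0+1+0+0+0+0 mod 2 = 1
  c[11] = d·G[:,11] = (01011011111)·(00000001000) mod 2 = 0+0+0+0+0+0+0+1+0+0+0 mod 2 = 1
  c[12] = d·G[:,12] = (01011011111)·(00000000100) mod 2 = 0+0+0+0+0+0+0+0+1+0+0 mod 2 = 1
  c[13] = d·G[:,13] = (01011011111)·(00000000010) mod 2 = 0+0+0+0+0+0+0+0+0+1+0 mod 2 = 1
  c[14] = d·G[:,14] = (01011011111)·(00000000001) mod 2 = 0+0+0+0+0+0+0+0+0+0+1 mod 2 = 1
Codeword = 000010101011111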